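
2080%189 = 1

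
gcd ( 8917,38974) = 1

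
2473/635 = 2473/635 = 3.89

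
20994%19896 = 1098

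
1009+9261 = 10270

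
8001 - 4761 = 3240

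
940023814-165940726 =774083088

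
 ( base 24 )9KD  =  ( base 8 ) 13055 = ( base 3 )21210021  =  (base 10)5677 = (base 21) ci7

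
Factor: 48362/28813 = 2^1*24181^1 * 28813^(-1)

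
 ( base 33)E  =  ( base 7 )20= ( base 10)14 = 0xe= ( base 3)112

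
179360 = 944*190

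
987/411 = 2 + 55/137 = 2.40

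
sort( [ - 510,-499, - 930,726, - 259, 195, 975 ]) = [ - 930,  -  510,  -  499,  -  259 , 195 , 726, 975]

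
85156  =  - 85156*( - 1)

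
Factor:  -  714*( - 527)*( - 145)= - 54560310 = -  2^1 * 3^1*5^1*7^1 * 17^2*29^1 * 31^1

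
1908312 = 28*68154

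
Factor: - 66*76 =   -  5016= -  2^3*3^1 * 11^1*19^1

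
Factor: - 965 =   -  5^1*193^1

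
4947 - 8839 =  - 3892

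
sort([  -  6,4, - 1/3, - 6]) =[ - 6, - 6,  -  1/3, 4]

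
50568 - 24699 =25869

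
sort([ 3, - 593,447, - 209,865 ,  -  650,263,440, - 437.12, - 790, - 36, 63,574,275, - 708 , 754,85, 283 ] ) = [ - 790,  -  708, - 650,-593, - 437.12, - 209, - 36,3, 63, 85,263, 275,283, 440,447,574, 754,  865 ] 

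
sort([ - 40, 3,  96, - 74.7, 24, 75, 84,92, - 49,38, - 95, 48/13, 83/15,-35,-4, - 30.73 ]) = [-95 , - 74.7,- 49 , -40, - 35,  -  30.73,-4, 3, 48/13,83/15,  24, 38,75, 84, 92,96]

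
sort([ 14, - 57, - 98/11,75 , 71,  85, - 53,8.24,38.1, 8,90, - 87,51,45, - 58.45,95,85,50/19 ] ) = [ - 87, - 58.45, - 57 , - 53 ,-98/11, 50/19 , 8, 8.24,14,38.1,45,51,71,75,85,85,90,95 ]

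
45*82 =3690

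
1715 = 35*49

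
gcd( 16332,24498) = 8166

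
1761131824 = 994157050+766974774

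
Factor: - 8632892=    -2^2*2158223^1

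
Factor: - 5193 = - 3^2*577^1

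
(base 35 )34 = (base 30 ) 3J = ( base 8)155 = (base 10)109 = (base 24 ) 4D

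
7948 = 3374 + 4574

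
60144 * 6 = 360864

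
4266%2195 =2071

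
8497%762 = 115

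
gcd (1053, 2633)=1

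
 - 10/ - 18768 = 5/9384 = 0.00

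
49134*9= 442206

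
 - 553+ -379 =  - 932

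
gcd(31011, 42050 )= 1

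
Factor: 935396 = 2^2*7^1*11^1*3037^1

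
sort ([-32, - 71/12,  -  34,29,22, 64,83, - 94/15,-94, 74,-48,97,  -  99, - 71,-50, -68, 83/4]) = [-99 , -94,-71,  -  68  , - 50, - 48 ,  -  34, - 32, - 94/15,  -  71/12,83/4 , 22, 29 , 64,74, 83,97]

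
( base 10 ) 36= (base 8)44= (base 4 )210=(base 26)1A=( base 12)30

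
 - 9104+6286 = -2818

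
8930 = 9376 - 446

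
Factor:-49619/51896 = -2^( - 3)*13^( - 1)*29^2*59^1*499^(- 1 ) 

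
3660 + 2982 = 6642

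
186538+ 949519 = 1136057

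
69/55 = 69/55 = 1.25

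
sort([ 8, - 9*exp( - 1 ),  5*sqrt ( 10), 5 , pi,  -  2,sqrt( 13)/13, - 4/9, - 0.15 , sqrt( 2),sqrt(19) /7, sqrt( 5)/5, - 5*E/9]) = [- 9*exp( - 1 ), - 2, - 5*E/9,  -  4/9,  -  0.15,sqrt(13) /13,  sqrt(5) /5,  sqrt( 19) /7,sqrt(2), pi,5, 8, 5*sqrt(  10)]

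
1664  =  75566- 73902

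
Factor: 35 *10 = 2^1* 5^2*7^1 = 350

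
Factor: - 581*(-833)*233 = 7^3*17^1 * 83^1*233^1=112765709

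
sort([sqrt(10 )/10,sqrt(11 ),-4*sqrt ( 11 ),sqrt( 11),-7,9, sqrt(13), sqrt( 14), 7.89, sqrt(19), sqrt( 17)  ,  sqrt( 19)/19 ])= [ - 4*sqrt( 11),-7,  sqrt(19 )/19, sqrt( 10) /10, sqrt ( 11), sqrt (11), sqrt( 13),sqrt( 14),  sqrt(17), sqrt (19), 7.89, 9 ] 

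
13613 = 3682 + 9931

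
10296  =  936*11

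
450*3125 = 1406250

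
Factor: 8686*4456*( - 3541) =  - 137053753456  =  - 2^4*43^1* 101^1*557^1*3541^1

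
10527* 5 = 52635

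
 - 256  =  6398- 6654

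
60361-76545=-16184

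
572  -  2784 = - 2212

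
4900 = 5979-1079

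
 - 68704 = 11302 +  - 80006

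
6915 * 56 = 387240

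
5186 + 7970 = 13156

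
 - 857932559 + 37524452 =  - 820408107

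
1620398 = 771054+849344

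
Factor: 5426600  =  2^3*5^2*43^1*631^1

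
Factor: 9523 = 89^1*107^1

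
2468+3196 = 5664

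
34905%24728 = 10177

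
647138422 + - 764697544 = -117559122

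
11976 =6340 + 5636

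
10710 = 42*255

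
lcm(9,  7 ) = 63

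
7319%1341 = 614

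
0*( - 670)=0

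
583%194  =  1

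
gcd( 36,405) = 9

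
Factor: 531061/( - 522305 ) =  - 5^( - 1 )*7^( - 1)*31^1 * 37^1*463^1*14923^( - 1)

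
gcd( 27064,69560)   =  8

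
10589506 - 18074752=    - 7485246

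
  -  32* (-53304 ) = 1705728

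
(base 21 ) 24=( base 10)46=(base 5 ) 141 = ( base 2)101110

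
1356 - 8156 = -6800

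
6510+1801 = 8311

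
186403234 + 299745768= 486149002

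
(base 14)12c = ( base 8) 354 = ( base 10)236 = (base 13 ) 152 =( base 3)22202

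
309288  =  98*3156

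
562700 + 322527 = 885227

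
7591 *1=7591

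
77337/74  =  77337/74=1045.09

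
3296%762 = 248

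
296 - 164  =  132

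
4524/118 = 38+20/59 =38.34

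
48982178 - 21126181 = 27855997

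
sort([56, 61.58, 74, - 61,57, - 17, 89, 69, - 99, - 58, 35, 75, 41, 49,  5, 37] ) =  [ - 99, - 61,-58,-17, 5,35,37, 41,  49, 56, 57,61.58,  69, 74 , 75,89] 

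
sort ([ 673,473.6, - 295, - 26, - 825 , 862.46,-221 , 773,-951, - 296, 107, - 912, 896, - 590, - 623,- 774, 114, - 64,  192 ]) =[ -951, - 912, - 825, - 774, - 623, -590,  -  296 , - 295,-221, - 64, - 26,107,114, 192,473.6,673,  773  ,  862.46,  896] 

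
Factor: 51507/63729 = 59/73 =59^1*73^( - 1)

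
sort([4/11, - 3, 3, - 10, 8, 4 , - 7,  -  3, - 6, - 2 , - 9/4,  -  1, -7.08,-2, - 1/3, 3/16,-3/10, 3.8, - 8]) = [ - 10,-8, - 7.08, - 7, - 6, - 3, - 3, - 9/4 ,-2, - 2,-1, - 1/3, - 3/10, 3/16, 4/11,3,  3.8, 4,8]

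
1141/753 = 1141/753 = 1.52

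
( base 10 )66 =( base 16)42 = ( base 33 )20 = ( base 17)3F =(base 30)26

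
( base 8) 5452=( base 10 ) 2858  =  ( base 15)CA8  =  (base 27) 3on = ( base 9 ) 3825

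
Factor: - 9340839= - 3^4*115319^1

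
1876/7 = 268 = 268.00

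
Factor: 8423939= 89^1*94651^1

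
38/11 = 3 + 5/11 = 3.45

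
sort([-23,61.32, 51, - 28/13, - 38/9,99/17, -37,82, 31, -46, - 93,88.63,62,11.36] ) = [ - 93,- 46 ,- 37,-23,-38/9,-28/13,99/17,11.36,  31, 51,61.32,62,82,  88.63]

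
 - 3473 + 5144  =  1671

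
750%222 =84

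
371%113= 32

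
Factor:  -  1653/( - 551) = 3 = 3^1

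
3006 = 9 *334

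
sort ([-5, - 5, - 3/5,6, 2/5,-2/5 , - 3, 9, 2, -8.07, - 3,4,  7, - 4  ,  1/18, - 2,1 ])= [ - 8.07, -5, - 5, - 4,-3 ,  -  3, - 2,  -  3/5, - 2/5,1/18,2/5, 1,2,4,6,7,  9] 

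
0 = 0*284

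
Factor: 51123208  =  2^3*6390401^1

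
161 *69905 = 11254705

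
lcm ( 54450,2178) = 54450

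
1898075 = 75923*25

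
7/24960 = 7/24960 = 0.00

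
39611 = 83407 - 43796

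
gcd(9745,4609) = 1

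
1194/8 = 149 + 1/4 = 149.25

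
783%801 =783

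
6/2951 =6/2951=0.00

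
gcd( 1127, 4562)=1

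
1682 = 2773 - 1091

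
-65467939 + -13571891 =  - 79039830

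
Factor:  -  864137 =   -  864137^1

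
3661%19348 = 3661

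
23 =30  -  7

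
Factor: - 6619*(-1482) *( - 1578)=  - 15479166924 = - 2^2*3^2 *13^1*19^1*263^1*6619^1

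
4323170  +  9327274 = 13650444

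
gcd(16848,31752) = 648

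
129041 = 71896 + 57145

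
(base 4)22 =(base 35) A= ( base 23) a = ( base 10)10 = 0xa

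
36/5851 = 36/5851=0.01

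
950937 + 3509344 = 4460281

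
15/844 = 15/844 = 0.02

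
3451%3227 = 224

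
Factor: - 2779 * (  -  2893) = 7^1*11^1* 263^1*397^1 = 8039647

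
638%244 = 150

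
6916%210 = 196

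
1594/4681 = 1594/4681=   0.34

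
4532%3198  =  1334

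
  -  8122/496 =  - 17 + 5/8 = -  16.38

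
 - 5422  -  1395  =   - 6817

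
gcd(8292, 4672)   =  4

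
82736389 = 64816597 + 17919792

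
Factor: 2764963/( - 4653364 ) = - 2^(-2 )*47^1*89^1*661^1 *1049^( - 1 ) * 1109^( - 1)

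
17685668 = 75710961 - 58025293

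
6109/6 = 1018 +1/6 =1018.17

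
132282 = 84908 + 47374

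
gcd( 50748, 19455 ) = 3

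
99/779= 99/779=0.13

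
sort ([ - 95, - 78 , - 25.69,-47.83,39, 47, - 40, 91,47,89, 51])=[ - 95, - 78, - 47.83, - 40, - 25.69, 39,47,47,51, 89 , 91 ] 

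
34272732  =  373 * 91884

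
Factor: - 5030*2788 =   -  14023640 = -2^3*5^1*17^1*41^1 * 503^1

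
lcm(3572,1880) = 35720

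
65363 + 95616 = 160979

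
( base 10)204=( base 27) 7f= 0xcc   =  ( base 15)D9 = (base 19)AE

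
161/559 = 161/559 =0.29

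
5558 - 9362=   -  3804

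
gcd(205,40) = 5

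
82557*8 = 660456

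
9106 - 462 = 8644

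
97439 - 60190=37249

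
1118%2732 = 1118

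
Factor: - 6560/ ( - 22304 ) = 5^1*17^( - 1 )=5/17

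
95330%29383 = 7181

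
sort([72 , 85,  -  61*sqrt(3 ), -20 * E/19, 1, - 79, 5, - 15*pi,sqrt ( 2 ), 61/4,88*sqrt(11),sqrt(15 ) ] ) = [ - 61*sqrt(3 ), - 79 , - 15*  pi, - 20*E/19, 1 , sqrt(2 ) , sqrt ( 15 ),5, 61/4, 72, 85, 88 * sqrt(11 ) ] 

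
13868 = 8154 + 5714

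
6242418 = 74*84357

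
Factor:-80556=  - 2^2*3^1*7^2  *137^1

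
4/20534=2/10267 = 0.00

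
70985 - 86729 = -15744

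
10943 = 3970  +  6973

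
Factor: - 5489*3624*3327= - 2^3* 3^2* 11^1*151^1 *499^1*1109^1 = -  66181136472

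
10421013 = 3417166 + 7003847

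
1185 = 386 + 799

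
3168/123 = 1056/41 = 25.76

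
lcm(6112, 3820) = 30560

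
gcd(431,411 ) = 1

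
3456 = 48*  72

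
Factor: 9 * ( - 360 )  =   - 2^3*3^4*5^1 = - 3240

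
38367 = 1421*27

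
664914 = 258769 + 406145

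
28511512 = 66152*431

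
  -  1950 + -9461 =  - 11411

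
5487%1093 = 22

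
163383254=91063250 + 72320004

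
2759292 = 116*23787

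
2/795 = 2/795 = 0.00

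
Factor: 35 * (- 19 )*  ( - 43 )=5^1 * 7^1*19^1*43^1 = 28595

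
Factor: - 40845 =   -  3^1*5^1* 7^1*389^1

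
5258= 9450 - 4192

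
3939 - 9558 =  - 5619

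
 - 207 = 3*(-69 )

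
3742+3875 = 7617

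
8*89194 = 713552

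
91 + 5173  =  5264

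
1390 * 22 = 30580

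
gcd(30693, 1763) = 1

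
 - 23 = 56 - 79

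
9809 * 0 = 0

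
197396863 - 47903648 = 149493215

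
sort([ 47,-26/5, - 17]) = [ - 17 , - 26/5,47 ] 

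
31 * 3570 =110670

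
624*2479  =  1546896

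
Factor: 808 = 2^3*101^1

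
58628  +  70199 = 128827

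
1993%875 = 243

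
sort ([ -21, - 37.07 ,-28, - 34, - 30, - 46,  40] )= [ - 46, - 37.07, - 34, - 30, - 28, - 21, 40 ]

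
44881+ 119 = 45000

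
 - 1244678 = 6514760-7759438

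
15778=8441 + 7337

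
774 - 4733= -3959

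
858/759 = 1+3/23 = 1.13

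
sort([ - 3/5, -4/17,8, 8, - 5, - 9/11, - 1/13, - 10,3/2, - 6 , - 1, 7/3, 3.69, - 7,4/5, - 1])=[-10, - 7, - 6, - 5, - 1 , - 1, - 9/11,-3/5, - 4/17, - 1/13,4/5,3/2, 7/3,3.69,8,8]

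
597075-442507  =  154568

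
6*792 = 4752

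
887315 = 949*935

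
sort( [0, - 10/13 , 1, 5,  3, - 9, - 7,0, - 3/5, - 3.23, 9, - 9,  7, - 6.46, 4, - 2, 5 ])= [ - 9,  -  9,-7, - 6.46,-3.23, - 2, - 10/13, - 3/5, 0, 0,1,  3,4, 5,  5, 7, 9] 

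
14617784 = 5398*2708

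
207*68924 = 14267268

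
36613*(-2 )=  - 73226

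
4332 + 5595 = 9927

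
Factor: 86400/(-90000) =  - 2^3 * 3^1 * 5^(- 2)= -24/25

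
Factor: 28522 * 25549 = 2^1*13^1*29^1*881^1*1097^1 = 728708578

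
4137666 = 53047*78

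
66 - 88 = - 22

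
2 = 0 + 2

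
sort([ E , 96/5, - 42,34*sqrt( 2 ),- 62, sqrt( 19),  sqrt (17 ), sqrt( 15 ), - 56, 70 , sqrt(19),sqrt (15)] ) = [  -  62,-56, - 42, E,sqrt(15 ), sqrt(15), sqrt(17), sqrt(19 ),sqrt ( 19 ),96/5, 34*sqrt( 2)  ,  70]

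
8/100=2/25 = 0.08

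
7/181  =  7/181 = 0.04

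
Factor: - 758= - 2^1*379^1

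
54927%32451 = 22476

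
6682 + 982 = 7664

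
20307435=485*41871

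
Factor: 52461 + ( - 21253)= 2^3*47^1*83^1 = 31208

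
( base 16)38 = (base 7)110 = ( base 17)35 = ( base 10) 56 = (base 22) 2c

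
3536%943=707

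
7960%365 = 295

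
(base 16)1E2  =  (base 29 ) gi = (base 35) dr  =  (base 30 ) g2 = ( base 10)482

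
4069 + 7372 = 11441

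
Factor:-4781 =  - 7^1*683^1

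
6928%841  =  200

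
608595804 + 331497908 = 940093712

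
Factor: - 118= -2^1*59^1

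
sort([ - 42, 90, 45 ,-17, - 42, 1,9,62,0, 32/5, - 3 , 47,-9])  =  [ - 42, - 42, - 17,- 9, - 3, 0 , 1, 32/5,9 , 45,47, 62,90]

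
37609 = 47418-9809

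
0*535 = 0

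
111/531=37/177= 0.21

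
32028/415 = 32028/415 =77.18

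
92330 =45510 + 46820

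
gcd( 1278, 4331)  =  71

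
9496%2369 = 20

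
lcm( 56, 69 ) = 3864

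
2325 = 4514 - 2189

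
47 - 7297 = -7250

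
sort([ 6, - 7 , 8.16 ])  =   [-7, 6, 8.16]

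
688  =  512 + 176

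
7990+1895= 9885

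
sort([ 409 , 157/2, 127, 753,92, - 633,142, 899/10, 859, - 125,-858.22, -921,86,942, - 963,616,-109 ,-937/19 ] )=[ - 963,-921 , - 858.22,-633, - 125, - 109,-937/19,  157/2, 86, 899/10, 92, 127,142,409, 616,753,  859,  942]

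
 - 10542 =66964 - 77506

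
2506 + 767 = 3273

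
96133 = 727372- 631239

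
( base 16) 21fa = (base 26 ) cme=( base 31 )91i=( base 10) 8698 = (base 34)7hs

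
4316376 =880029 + 3436347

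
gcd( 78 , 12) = 6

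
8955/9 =995 = 995.00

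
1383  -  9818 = -8435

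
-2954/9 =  - 329 + 7/9 = -  328.22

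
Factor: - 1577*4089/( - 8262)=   2^( - 1)* 3^( - 4)*17^( - 1)*19^1*29^1*47^1*83^1= 2149451/2754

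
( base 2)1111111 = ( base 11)106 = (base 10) 127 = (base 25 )52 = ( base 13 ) 9A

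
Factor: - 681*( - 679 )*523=241834677 = 3^1*7^1 *97^1 * 227^1*523^1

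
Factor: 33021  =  3^3*1223^1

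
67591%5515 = 1411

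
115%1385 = 115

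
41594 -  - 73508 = 115102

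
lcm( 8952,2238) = 8952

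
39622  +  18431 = 58053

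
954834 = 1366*699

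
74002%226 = 100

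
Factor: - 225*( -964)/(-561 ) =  - 72300/187 = - 2^2*3^1 * 5^2*11^(-1 )*17^( - 1 )*241^1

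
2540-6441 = -3901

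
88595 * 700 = 62016500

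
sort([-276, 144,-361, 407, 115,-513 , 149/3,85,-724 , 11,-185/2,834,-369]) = [ - 724,  -  513, - 369,-361, - 276, - 185/2,11, 149/3,  85,115,144,407,834]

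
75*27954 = 2096550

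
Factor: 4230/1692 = 2^( - 1)*5^1 = 5/2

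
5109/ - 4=-1278+3/4 = - 1277.25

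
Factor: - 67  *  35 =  - 5^1* 7^1*67^1 = - 2345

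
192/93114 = 32/15519 = 0.00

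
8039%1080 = 479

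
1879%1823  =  56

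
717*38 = 27246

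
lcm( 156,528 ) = 6864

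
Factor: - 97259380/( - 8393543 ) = 2^2*5^1*17^1*41^1*6977^1*8393543^ (  -  1 )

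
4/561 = 4/561 = 0.01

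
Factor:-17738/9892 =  - 8869/4946 = - 2^(- 1 )*7^2*181^1 *2473^( - 1 )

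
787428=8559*92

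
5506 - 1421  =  4085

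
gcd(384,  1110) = 6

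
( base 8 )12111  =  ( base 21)BG6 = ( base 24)909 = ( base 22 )ag1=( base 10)5193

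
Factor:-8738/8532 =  - 4369/4266 = - 2^( - 1)*3^(-3)*17^1*79^( - 1 )*257^1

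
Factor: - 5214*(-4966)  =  2^2 * 3^1*11^1 * 13^1 * 79^1*191^1 = 25892724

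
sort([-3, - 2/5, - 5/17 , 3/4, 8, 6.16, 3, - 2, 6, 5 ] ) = [  -  3, - 2, -2/5, - 5/17,  3/4,  3,5, 6, 6.16, 8 ] 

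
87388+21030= 108418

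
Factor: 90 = 2^1*3^2*5^1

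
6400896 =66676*96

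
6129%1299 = 933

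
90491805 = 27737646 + 62754159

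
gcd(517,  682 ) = 11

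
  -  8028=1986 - 10014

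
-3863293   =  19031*( - 203)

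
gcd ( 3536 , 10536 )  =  8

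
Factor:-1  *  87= - 3^1*29^1= - 87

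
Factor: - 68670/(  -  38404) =2^(-1)*3^2 *5^1*7^1*109^1*9601^( - 1 ) = 34335/19202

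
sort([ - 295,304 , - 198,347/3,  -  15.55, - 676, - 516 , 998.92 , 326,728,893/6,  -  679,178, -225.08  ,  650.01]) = [ - 679,-676,  -  516, - 295, - 225.08, - 198, - 15.55, 347/3,  893/6, 178, 304,326,650.01,728,998.92 ] 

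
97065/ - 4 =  - 24267+3/4 = - 24266.25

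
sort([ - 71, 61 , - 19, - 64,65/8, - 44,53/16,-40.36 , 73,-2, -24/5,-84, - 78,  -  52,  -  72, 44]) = [ - 84, -78, - 72, - 71,- 64, - 52,- 44,  -  40.36, - 19,-24/5,-2, 53/16 , 65/8,44, 61, 73]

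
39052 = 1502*26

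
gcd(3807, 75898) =1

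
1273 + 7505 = 8778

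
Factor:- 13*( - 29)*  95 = 35815 = 5^1*13^1*19^1*29^1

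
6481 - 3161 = 3320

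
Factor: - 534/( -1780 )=2^ (-1)*3^1* 5^(-1) = 3/10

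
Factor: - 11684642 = -2^1*601^1*9721^1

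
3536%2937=599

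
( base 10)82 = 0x52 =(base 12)6a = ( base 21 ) 3j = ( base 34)2e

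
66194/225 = 66194/225 = 294.20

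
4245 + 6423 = 10668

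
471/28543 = 471/28543 = 0.02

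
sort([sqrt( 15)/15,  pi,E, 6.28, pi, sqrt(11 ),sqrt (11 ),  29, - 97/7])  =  [  -  97/7 , sqrt( 15) /15, E,  pi,pi,sqrt( 11),sqrt(11),6.28,29]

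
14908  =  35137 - 20229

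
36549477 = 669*54633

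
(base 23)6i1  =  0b111000000101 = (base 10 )3589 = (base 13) 1831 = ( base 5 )103324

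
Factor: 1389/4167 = 1/3=3^( - 1)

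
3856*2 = 7712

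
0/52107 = 0 = 0.00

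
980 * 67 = 65660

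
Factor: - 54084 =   -  2^2 * 3^1 *4507^1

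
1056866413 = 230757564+826108849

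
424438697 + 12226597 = 436665294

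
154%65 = 24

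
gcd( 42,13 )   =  1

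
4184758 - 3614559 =570199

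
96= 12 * 8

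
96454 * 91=8777314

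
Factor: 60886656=2^7*3^2*17^1*3109^1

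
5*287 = 1435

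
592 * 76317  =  45179664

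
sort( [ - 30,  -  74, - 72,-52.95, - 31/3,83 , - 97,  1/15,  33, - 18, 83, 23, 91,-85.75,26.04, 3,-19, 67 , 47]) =[ - 97, -85.75, - 74,-72, - 52.95, - 30, - 19, -18,-31/3,  1/15, 3,23, 26.04,33,47 , 67,83,83, 91 ] 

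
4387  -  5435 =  - 1048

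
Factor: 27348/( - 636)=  - 43^1= - 43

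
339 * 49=16611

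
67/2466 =67/2466 = 0.03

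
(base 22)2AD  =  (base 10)1201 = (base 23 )265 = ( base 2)10010110001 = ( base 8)2261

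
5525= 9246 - 3721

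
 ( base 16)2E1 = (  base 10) 737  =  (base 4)23201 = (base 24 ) 16h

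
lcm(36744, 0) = 0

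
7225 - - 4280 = 11505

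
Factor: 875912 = 2^3*103^1*1063^1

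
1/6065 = 1/6065 = 0.00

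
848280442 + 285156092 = 1133436534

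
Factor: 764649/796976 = 2^( - 4)*3^2 * 49811^ (-1)*84961^1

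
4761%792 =9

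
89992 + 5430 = 95422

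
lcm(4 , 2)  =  4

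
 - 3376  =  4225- 7601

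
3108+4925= 8033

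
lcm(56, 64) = 448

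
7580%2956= 1668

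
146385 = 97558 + 48827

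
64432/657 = 98 + 46/657 = 98.07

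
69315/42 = 1650 + 5/14= 1650.36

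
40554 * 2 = 81108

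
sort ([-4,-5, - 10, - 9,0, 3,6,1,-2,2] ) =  [-10, - 9, - 5, - 4, - 2,0 , 1,2,3,  6 ] 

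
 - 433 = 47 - 480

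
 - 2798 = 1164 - 3962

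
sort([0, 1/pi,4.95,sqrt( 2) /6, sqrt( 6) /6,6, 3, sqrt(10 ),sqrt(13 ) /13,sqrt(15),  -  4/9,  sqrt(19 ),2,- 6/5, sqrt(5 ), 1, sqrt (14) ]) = [-6/5, - 4/9, 0,sqrt( 2)/6,  sqrt(13 )/13, 1/pi, sqrt(6 )/6, 1, 2,sqrt(5), 3, sqrt ( 10 ), sqrt ( 14 ), sqrt(15 ), sqrt(19 ),4.95, 6] 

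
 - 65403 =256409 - 321812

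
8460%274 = 240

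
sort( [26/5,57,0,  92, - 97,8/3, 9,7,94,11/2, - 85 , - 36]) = [  -  97, - 85, - 36,0,8/3,  26/5,11/2, 7,9, 57, 92,  94]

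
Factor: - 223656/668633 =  - 2^3  *3^1*7^( - 1)*23^( - 1 )*4153^( - 1 )*9319^1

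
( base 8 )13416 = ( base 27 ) 82g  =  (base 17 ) 1373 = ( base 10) 5902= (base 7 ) 23131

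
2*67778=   135556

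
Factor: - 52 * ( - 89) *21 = 2^2  *  3^1*7^1*13^1*89^1 = 97188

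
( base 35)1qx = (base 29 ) 2GM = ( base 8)4170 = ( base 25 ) 3BI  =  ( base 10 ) 2168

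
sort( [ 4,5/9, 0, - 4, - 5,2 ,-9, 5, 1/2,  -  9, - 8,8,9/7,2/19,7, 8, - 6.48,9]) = [ - 9, - 9, - 8, - 6.48, - 5, - 4,0, 2/19, 1/2,5/9,9/7,2,4, 5,7, 8,8,9]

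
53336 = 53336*1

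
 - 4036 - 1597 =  -5633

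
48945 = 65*753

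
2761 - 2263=498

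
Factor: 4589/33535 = 13/95= 5^( -1)*13^1*19^( - 1 )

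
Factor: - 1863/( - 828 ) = 2^( - 2 )*3^2 = 9/4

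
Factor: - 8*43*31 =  - 2^3*31^1 * 43^1 = - 10664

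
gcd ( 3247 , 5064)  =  1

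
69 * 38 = 2622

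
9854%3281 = 11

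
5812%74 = 40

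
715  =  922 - 207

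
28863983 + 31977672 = 60841655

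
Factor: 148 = 2^2*37^1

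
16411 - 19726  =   - 3315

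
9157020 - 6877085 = 2279935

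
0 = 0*543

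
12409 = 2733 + 9676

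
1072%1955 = 1072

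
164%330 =164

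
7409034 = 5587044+1821990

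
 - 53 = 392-445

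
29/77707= 29/77707 = 0.00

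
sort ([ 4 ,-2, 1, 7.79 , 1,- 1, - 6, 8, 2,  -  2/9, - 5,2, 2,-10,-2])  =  [ - 10,-6, -5, - 2, - 2,-1, - 2/9, 1, 1, 2,2,  2, 4, 7.79,8 ] 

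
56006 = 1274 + 54732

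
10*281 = 2810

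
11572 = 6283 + 5289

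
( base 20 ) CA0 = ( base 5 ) 130000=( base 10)5000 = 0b1001110001000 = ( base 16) 1388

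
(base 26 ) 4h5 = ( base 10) 3151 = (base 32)32F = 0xC4F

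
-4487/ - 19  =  4487/19 = 236.16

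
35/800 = 7/160= 0.04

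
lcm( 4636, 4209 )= 319884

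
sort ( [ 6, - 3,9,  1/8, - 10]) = [  -  10,-3, 1/8,6, 9 ]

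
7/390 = 7/390 = 0.02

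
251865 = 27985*9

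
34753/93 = 34753/93 = 373.69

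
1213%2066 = 1213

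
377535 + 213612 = 591147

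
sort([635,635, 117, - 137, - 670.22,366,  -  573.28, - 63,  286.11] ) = [ - 670.22, - 573.28, - 137,-63,117,286.11,366, 635, 635 ]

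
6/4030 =3/2015 = 0.00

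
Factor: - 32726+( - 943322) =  - 976048 = -2^4*53^1*1151^1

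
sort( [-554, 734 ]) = [ - 554,734 ]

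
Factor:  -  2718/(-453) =6  =  2^1 *3^1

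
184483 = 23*8021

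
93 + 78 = 171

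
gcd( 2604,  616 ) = 28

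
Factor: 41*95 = 3895 = 5^1 * 19^1*41^1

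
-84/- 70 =1  +  1/5= 1.20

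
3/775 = 3/775 = 0.00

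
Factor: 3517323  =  3^1*29^1*40429^1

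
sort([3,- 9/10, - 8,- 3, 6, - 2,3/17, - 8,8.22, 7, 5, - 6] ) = [-8,  -  8,  -  6, - 3,  -  2,-9/10,3/17, 3,5, 6, 7,  8.22 ] 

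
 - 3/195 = -1+64/65 = - 0.02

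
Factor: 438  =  2^1*3^1*73^1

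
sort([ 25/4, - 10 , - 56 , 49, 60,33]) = [ -56,-10,25/4, 33, 49,  60]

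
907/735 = 1 + 172/735 = 1.23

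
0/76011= 0=   0.00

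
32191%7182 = 3463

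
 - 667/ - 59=667/59 = 11.31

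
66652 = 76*877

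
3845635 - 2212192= 1633443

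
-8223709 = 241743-8465452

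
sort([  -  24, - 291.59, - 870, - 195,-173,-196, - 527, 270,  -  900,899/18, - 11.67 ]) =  [ - 900, - 870, - 527, - 291.59, - 196, - 195,-173, - 24, - 11.67, 899/18,270 ]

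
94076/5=18815 + 1/5 = 18815.20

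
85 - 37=48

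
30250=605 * 50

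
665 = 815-150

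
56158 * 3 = 168474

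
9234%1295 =169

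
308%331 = 308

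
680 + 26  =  706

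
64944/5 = 64944/5 = 12988.80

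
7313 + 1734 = 9047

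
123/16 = 7  +  11/16 = 7.69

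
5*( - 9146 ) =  -45730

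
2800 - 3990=-1190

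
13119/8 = 1639+7/8 = 1639.88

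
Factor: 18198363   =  3^1* 227^1*26723^1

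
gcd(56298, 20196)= 66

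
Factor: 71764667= 13^2*17^1*24979^1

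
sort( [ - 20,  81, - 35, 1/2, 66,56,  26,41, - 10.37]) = [ - 35, - 20, - 10.37, 1/2,26,41, 56 , 66, 81]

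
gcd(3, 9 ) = 3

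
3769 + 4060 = 7829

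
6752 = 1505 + 5247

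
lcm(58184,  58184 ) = 58184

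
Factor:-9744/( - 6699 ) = 16/11 = 2^4*11^( - 1) 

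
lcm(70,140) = 140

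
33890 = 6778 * 5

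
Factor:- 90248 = - 2^3*29^1 * 389^1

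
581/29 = 581/29 = 20.03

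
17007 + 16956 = 33963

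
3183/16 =198 + 15/16 = 198.94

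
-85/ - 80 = 17/16 = 1.06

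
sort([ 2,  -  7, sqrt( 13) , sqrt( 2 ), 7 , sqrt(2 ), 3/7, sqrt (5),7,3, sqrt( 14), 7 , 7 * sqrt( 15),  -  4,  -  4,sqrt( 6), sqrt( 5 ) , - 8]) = [- 8, - 7, - 4, -4, 3/7,sqrt(2 ),sqrt( 2 ), 2,sqrt(5),sqrt(5), sqrt(6), 3, sqrt( 13), sqrt( 14), 7, 7,7,7* sqrt(15 )]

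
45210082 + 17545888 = 62755970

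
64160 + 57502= 121662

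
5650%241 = 107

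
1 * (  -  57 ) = -57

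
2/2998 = 1/1499 =0.00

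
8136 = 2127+6009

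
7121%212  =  125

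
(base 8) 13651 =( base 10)6057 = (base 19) GEF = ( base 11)4607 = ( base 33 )5II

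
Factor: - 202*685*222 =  - 2^2 * 3^1*5^1*37^1*101^1 *137^1 = - 30718140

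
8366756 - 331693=8035063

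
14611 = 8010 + 6601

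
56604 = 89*636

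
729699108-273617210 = 456081898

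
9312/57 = 3104/19 = 163.37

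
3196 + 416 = 3612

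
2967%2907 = 60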